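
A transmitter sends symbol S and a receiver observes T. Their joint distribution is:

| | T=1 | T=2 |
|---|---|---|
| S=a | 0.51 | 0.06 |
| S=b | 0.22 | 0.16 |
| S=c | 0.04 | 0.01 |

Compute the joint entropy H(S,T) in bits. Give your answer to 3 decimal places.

H(S,T) = −Σ p(x,y)·log₂ p(x,y) over all 6 cells.
  cell (a,1): −0.51·log₂0.51 = 0.4954
  cell (a,2): −0.06·log₂0.06 = 0.2435
  cell (b,1): −0.22·log₂0.22 = 0.4806
  cell (b,2): −0.16·log₂0.16 = 0.4230
  cell (c,1): −0.04·log₂0.04 = 0.1858
  cell (c,2): −0.01·log₂0.01 = 0.0664
Sum = 1.895 bits.

1.895 bits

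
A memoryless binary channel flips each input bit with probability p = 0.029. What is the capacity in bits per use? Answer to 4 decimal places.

0.8106 bits

Binary symmetric channel: C = 1 − h₂(ε) where h₂ is the binary entropy function.
h₂(0.029) = −0.029·log₂0.029 − 0.971·log₂0.971 = 0.1894.
C = 1 − 0.1894 = 0.8106 bits per channel use.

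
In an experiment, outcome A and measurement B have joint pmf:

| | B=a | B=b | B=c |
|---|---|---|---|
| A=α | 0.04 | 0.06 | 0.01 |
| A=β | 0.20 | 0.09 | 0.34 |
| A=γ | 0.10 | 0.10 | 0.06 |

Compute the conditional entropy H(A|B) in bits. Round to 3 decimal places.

1.153 bits

Marginals: p(A) = (0.1100, 0.6300, 0.2600), p(B) = (0.3400, 0.2500, 0.4100).
H(A|B) = Σ p(B) · H(A|B=·).
  B=a: p=0.3400, H(A|B=a) = 1.3328
  B=b: p=0.2500, H(A|B=b) = 1.5535
  B=c: p=0.4100, H(A|B=c) = 0.7604
Weighted sum = 1.153 bits.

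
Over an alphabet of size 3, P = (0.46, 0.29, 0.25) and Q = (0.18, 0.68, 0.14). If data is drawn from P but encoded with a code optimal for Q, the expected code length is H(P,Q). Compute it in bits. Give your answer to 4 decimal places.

2.0085 bits

H(P,Q) = −Σ p·log₂ q.
  −0.46·log₂(0.18) = 1.13801
  −0.29·log₂(0.68) = 0.16135
  −0.25·log₂(0.14) = 0.70913
H(P,Q) = 2.0085 bits.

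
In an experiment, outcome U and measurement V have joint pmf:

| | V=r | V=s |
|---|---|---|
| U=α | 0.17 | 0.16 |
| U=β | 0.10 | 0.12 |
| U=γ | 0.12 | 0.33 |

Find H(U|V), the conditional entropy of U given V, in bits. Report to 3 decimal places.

Chain rule: H(U|V) = H(U,V) − H(V).
Marginals: p(U) = (0.3300, 0.2200, 0.4500), p(V) = (0.3900, 0.6100).
H(U,V) = 2.4518 bits; H(V) = 0.9648 bits.
H(U|V) = 2.4518 − 0.9648 = 1.487 bits.

1.487 bits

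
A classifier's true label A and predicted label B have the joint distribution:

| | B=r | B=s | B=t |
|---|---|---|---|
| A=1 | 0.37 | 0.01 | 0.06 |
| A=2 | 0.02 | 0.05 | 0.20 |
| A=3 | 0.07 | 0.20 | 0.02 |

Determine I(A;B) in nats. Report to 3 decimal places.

0.419 nats

Marginals: p(A) = (0.4400, 0.2700, 0.2900), p(B) = (0.4600, 0.2600, 0.2800).
I(A;B) = Σ p(x,y)·ln[p(x,y)/(p(x)p(y))].
  (1,r): 0.37·ln(1.8281) = 0.2232
  (1,s): 0.01·ln(0.0874) = -0.0244
  (1,t): 0.06·ln(0.4870) = -0.0432
  (2,r): 0.02·ln(0.1610) = -0.0365
  (2,s): 0.05·ln(0.7123) = -0.0170
  (2,t): 0.20·ln(2.6455) = 0.1946
  (3,r): 0.07·ln(0.5247) = -0.0451
  (3,s): 0.20·ln(2.6525) = 0.1951
  (3,t): 0.02·ln(0.2463) = -0.0280
Sum = 0.419 nats.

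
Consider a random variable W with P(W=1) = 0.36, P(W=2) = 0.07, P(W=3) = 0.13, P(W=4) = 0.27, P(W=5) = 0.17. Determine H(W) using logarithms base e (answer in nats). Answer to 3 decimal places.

1.474 nats

H(W) = −Σ p·ln p.
  −(0.36)·ln(0.36) = 0.3678
  −(0.07)·ln(0.07) = 0.1861
  −(0.13)·ln(0.13) = 0.2652
  −(0.27)·ln(0.27) = 0.3535
  −(0.17)·ln(0.17) = 0.3012
Sum: 0.3678 + 0.1861 + 0.2652 + 0.3535 + 0.3012 = 1.474 nats.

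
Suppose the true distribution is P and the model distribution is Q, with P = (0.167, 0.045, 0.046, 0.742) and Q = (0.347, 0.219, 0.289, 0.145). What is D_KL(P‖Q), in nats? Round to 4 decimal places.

0.9335 nats

D(P‖Q) = Σ p·ln(p/q).
  0.167·ln(0.167/0.347) = -0.12213
  0.045·ln(0.045/0.219) = -0.07121
  0.046·ln(0.046/0.289) = -0.08454
  0.742·ln(0.742/0.145) = 1.21140
D(P‖Q) = 0.9335 nats.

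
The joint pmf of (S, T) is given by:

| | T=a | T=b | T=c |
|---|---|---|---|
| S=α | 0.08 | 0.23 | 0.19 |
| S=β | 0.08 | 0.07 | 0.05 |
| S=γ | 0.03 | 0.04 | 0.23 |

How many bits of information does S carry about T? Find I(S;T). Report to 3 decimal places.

Marginals: p(S) = (0.5000, 0.2000, 0.3000), p(T) = (0.1900, 0.3400, 0.4700).
I(S;T) = H(S) + H(T) − H(S,T).
H(S) = 1.4855, H(T) = 1.4964, H(S,T) = 2.8358.
I(S;T) = 1.4855 + 1.4964 − 2.8358 = 0.146 bits.

0.146 bits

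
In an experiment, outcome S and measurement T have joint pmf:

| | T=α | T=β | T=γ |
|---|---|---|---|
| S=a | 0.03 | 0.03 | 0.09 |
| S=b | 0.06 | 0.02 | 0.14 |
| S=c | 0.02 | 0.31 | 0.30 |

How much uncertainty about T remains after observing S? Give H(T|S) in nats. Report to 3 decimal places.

0.843 nats

Marginals: p(S) = (0.1500, 0.2200, 0.6300), p(T) = (0.1100, 0.3600, 0.5300).
H(T|S) = Σ p(S) · H(T|S=·).
  S=a: p=0.1500, H(T|S=a) = 0.9503
  S=b: p=0.2200, H(T|S=b) = 0.8600
  S=c: p=0.6300, H(T|S=c) = 0.8118
Weighted sum = 0.843 nats.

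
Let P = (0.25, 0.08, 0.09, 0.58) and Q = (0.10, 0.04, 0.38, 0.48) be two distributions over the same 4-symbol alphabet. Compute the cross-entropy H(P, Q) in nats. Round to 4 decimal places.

1.3459 nats

H(P,Q) = −Σ p·ln q.
  −0.25·ln(0.10) = 0.57565
  −0.08·ln(0.04) = 0.25751
  −0.09·ln(0.38) = 0.08708
  −0.58·ln(0.48) = 0.42570
H(P,Q) = 1.3459 nats.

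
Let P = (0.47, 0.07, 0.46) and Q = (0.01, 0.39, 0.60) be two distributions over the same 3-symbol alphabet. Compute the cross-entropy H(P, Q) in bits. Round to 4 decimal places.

3.5567 bits

H(P,Q) = −Σ p·log₂ q.
  −0.47·log₂(0.01) = 3.12261
  −0.07·log₂(0.39) = 0.09509
  −0.46·log₂(0.60) = 0.33900
H(P,Q) = 3.5567 bits.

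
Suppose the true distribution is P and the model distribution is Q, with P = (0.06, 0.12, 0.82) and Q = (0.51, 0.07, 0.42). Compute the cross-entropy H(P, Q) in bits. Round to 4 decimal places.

H(P,Q) = −Σ p·log₂ q.
  −0.06·log₂(0.51) = 0.05829
  −0.12·log₂(0.07) = 0.46038
  −0.82·log₂(0.42) = 1.02626
H(P,Q) = 1.5449 bits.

1.5449 bits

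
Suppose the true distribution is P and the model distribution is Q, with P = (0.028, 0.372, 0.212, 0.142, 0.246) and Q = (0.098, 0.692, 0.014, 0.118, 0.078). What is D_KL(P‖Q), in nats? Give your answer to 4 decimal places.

0.6190 nats

D(P‖Q) = Σ p·ln(p/q).
  0.028·ln(0.028/0.098) = -0.03508
  0.372·ln(0.372/0.692) = -0.23090
  0.212·ln(0.212/0.014) = 0.57612
  0.142·ln(0.142/0.118) = 0.02629
  0.246·ln(0.246/0.078) = 0.28256
D(P‖Q) = 0.6190 nats.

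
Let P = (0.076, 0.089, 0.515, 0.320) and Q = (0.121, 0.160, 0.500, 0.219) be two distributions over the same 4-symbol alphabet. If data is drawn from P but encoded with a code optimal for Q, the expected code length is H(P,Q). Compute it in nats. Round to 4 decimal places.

H(P,Q) = −Σ p·ln q.
  −0.076·ln(0.121) = 0.16051
  −0.089·ln(0.160) = 0.16310
  −0.515·ln(0.500) = 0.35697
  −0.320·ln(0.219) = 0.48598
H(P,Q) = 1.1666 nats.

1.1666 nats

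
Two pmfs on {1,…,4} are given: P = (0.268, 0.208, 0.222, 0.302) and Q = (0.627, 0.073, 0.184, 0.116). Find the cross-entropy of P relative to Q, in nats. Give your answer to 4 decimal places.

1.6959 nats

H(P,Q) = −Σ p·ln q.
  −0.268·ln(0.627) = 0.12510
  −0.208·ln(0.073) = 0.54440
  −0.222·ln(0.184) = 0.37581
  −0.302·ln(0.116) = 0.65056
H(P,Q) = 1.6959 nats.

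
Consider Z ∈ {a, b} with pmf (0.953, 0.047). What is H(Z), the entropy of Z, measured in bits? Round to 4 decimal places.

H(Z) = −Σ p·log₂ p.
  −(0.953)·log₂(0.953) = 0.06619
  −(0.047)·log₂(0.047) = 0.20733
Sum: 0.06619 + 0.20733 = 0.2735 bits.

0.2735 bits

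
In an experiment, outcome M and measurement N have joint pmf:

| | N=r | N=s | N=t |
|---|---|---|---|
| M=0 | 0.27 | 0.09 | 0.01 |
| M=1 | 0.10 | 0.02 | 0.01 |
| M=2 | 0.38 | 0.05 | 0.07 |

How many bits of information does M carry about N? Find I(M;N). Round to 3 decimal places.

0.045 bits

Marginals: p(M) = (0.3700, 0.1300, 0.5000), p(N) = (0.7500, 0.1600, 0.0900).
I(M;N) = Σ p(x,y)·log₂[p(x,y)/(p(x)p(y))].
  (0,r): 0.27·log₂(0.9730) = -0.0107
  (0,s): 0.09·log₂(1.5203) = 0.0544
  (0,t): 0.01·log₂(0.3003) = -0.0174
  (1,r): 0.10·log₂(1.0256) = 0.0037
  (1,s): 0.02·log₂(0.9615) = -0.0011
  (1,t): 0.01·log₂(0.8547) = -0.0023
  (2,r): 0.38·log₂(1.0133) = 0.0073
  (2,s): 0.05·log₂(0.6250) = -0.0339
  (2,t): 0.07·log₂(1.5556) = 0.0446
Sum = 0.045 bits.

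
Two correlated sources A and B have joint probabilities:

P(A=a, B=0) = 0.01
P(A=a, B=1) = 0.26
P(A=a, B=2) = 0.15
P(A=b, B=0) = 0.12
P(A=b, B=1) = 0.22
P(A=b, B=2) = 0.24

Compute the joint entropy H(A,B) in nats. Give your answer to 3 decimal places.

H(A,B) = −Σ p(x,y)·ln p(x,y) over all 6 cells.
  cell (a,0): −0.01·ln0.01 = 0.0461
  cell (a,1): −0.26·ln0.26 = 0.3502
  cell (a,2): −0.15·ln0.15 = 0.2846
  cell (b,0): −0.12·ln0.12 = 0.2544
  cell (b,1): −0.22·ln0.22 = 0.3331
  cell (b,2): −0.24·ln0.24 = 0.3425
Sum = 1.611 nats.

1.611 nats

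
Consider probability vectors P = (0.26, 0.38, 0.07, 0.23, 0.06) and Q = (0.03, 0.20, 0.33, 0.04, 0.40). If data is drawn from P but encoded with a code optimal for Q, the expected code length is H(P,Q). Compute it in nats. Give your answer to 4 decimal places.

H(P,Q) = −Σ p·ln q.
  −0.26·ln(0.03) = 0.91171
  −0.38·ln(0.20) = 0.61159
  −0.07·ln(0.33) = 0.07761
  −0.23·ln(0.04) = 0.74034
  −0.06·ln(0.40) = 0.05498
H(P,Q) = 2.3962 nats.

2.3962 nats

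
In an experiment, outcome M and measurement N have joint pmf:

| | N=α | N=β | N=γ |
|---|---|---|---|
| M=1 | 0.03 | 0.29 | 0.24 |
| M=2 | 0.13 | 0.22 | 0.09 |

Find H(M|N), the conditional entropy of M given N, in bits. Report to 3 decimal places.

0.893 bits

Marginals: p(M) = (0.5600, 0.4400), p(N) = (0.1600, 0.5100, 0.3300).
H(M|N) = Σ p(N) · H(M|N=·).
  N=α: p=0.1600, H(M|N=α) = 0.6962
  N=β: p=0.5100, H(M|N=β) = 0.9864
  N=γ: p=0.3300, H(M|N=γ) = 0.8454
Weighted sum = 0.893 bits.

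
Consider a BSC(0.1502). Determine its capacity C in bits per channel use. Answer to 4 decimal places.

Binary symmetric channel: C = 1 − h₂(ε) where h₂ is the binary entropy function.
h₂(0.1502) = −0.1502·log₂0.1502 − 0.8498·log₂0.8498 = 0.6103.
C = 1 − 0.6103 = 0.3897 bits per channel use.

0.3897 bits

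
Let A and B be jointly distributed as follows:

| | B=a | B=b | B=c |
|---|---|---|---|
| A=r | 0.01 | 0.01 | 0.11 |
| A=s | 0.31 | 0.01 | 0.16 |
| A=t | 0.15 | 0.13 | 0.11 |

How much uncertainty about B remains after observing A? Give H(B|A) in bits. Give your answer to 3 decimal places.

Chain rule: H(B|A) = H(A,B) − H(A).
Marginals: p(A) = (0.1300, 0.4800, 0.3900), p(B) = (0.4700, 0.1500, 0.3800).
H(A,B) = 2.6399 bits; H(A) = 1.4207 bits.
H(B|A) = 2.6399 − 1.4207 = 1.219 bits.

1.219 bits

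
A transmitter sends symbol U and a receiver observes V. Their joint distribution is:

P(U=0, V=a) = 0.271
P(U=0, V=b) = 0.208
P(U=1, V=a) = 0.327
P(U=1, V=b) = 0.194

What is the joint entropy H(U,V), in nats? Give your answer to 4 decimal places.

1.3641 nats

H(U,V) = −Σ p(x,y)·ln p(x,y) over all 4 cells.
  cell (0,a): −0.271·ln0.271 = 0.35383
  cell (0,b): −0.208·ln0.208 = 0.32661
  cell (1,a): −0.327·ln0.327 = 0.36552
  cell (1,b): −0.194·ln0.194 = 0.31814
Sum = 1.3641 nats.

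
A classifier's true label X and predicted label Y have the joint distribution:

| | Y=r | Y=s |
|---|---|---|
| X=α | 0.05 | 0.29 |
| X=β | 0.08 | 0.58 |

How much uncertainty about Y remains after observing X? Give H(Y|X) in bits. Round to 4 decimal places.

Chain rule: H(Y|X) = H(X,Y) − H(X).
Marginals: p(X) = (0.3400, 0.6600), p(Y) = (0.1300, 0.8700).
H(X,Y) = 1.4813 bits; H(X) = 0.9248 bits.
H(Y|X) = 1.4813 − 0.9248 = 0.5565 bits.

0.5565 bits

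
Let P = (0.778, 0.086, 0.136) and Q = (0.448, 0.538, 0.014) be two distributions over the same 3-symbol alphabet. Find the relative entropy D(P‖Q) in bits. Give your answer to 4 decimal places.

D(P‖Q) = Σ p·log₂(p/q).
  0.778·log₂(0.778/0.448) = 0.61950
  0.086·log₂(0.086/0.538) = -0.22749
  0.136·log₂(0.136/0.014) = 0.44609
D(P‖Q) = 0.8381 bits.

0.8381 bits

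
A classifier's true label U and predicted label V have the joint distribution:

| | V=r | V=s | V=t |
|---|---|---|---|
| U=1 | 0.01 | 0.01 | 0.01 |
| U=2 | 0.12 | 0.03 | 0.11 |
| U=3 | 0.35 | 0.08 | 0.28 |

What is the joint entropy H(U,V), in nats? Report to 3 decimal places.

1.667 nats

H(U,V) = −Σ p(x,y)·ln p(x,y) over all 9 cells.
  cell (1,r): −0.01·ln0.01 = 0.0461
  cell (1,s): −0.01·ln0.01 = 0.0461
  cell (1,t): −0.01·ln0.01 = 0.0461
  cell (2,r): −0.12·ln0.12 = 0.2544
  cell (2,s): −0.03·ln0.03 = 0.1052
  cell (2,t): −0.11·ln0.11 = 0.2428
  cell (3,r): −0.35·ln0.35 = 0.3674
  cell (3,s): −0.08·ln0.08 = 0.2021
  cell (3,t): −0.28·ln0.28 = 0.3564
Sum = 1.667 nats.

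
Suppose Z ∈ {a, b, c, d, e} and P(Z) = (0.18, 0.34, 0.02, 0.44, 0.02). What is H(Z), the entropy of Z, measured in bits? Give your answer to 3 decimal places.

H(Z) = −Σ p·log₂ p.
  −(0.18)·log₂(0.18) = 0.4453
  −(0.34)·log₂(0.34) = 0.5292
  −(0.02)·log₂(0.02) = 0.1129
  −(0.44)·log₂(0.44) = 0.5211
  −(0.02)·log₂(0.02) = 0.1129
Sum: 0.4453 + 0.5292 + 0.1129 + 0.5211 + 0.1129 = 1.721 bits.

1.721 bits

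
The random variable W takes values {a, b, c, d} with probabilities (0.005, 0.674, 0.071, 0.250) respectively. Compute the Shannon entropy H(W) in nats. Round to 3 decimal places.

0.827 nats

H(W) = −Σ p·ln p.
  −(0.005)·ln(0.005) = 0.0265
  −(0.674)·ln(0.674) = 0.2659
  −(0.071)·ln(0.071) = 0.1878
  −(0.250)·ln(0.250) = 0.3466
Sum: 0.0265 + 0.2659 + 0.1878 + 0.3466 = 0.827 nats.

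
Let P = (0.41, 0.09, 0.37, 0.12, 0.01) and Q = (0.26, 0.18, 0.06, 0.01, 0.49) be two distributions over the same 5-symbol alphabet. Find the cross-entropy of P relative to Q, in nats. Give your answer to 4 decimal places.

2.3073 nats

H(P,Q) = −Σ p·ln q.
  −0.41·ln(0.26) = 0.55230
  −0.09·ln(0.18) = 0.15433
  −0.37·ln(0.06) = 1.04096
  −0.12·ln(0.01) = 0.55262
  −0.01·ln(0.49) = 0.00713
H(P,Q) = 2.3073 nats.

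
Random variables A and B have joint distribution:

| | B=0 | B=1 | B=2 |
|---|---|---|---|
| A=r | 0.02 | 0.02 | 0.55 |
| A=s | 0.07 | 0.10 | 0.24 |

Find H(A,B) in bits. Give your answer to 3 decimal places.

H(A,B) = −Σ p(x,y)·log₂ p(x,y) over all 6 cells.
  cell (r,0): −0.02·log₂0.02 = 0.1129
  cell (r,1): −0.02·log₂0.02 = 0.1129
  cell (r,2): −0.55·log₂0.55 = 0.4744
  cell (s,0): −0.07·log₂0.07 = 0.2686
  cell (s,1): −0.10·log₂0.10 = 0.3322
  cell (s,2): −0.24·log₂0.24 = 0.4941
Sum = 1.795 bits.

1.795 bits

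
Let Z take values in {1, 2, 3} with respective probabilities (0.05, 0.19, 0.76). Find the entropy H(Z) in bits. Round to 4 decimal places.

H(Z) = −Σ p·log₂ p.
  −(0.05)·log₂(0.05) = 0.21610
  −(0.19)·log₂(0.19) = 0.45523
  −(0.76)·log₂(0.76) = 0.30091
Sum: 0.21610 + 0.45523 + 0.30091 = 0.9722 bits.

0.9722 bits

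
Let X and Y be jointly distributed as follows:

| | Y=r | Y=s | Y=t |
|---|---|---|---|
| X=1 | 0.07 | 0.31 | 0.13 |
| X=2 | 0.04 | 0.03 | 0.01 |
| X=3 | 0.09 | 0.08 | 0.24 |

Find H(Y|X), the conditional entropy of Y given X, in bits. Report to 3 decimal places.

1.363 bits

Marginals: p(X) = (0.5100, 0.0800, 0.4100), p(Y) = (0.2000, 0.4200, 0.3800).
H(Y|X) = Σ p(X) · H(Y|X=·).
  X=1: p=0.5100, H(Y|X=1) = 1.3325
  X=2: p=0.0800, H(Y|X=2) = 1.4056
  X=3: p=0.4100, H(Y|X=3) = 1.3925
Weighted sum = 1.363 bits.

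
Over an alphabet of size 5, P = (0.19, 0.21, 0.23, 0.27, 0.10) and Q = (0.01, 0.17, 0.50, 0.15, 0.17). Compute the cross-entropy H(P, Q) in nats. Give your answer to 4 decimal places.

H(P,Q) = −Σ p·ln q.
  −0.19·ln(0.01) = 0.87498
  −0.21·ln(0.17) = 0.37211
  −0.23·ln(0.50) = 0.15942
  −0.27·ln(0.15) = 0.51222
  −0.10·ln(0.17) = 0.17720
H(P,Q) = 2.0959 nats.

2.0959 nats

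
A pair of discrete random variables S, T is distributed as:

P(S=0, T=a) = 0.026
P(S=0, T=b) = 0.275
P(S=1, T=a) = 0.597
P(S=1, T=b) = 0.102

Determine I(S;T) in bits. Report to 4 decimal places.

0.4091 bits

Marginals: p(S) = (0.3010, 0.6990), p(T) = (0.6230, 0.3770).
I(S;T) = H(S) + H(T) − H(S,T).
H(S) = 0.8825, H(T) = 0.9559, H(S,T) = 1.4293.
I(S;T) = 0.8825 + 0.9559 − 1.4293 = 0.4091 bits.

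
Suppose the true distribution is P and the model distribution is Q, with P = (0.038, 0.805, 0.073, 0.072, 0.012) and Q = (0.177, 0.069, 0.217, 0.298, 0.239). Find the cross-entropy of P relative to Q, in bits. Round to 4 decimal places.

H(P,Q) = −Σ p·log₂ q.
  −0.038·log₂(0.177) = 0.09493
  −0.805·log₂(0.069) = 3.10509
  −0.073·log₂(0.217) = 0.16091
  −0.072·log₂(0.298) = 0.12576
  −0.012·log₂(0.239) = 0.02478
H(P,Q) = 3.5115 bits.

3.5115 bits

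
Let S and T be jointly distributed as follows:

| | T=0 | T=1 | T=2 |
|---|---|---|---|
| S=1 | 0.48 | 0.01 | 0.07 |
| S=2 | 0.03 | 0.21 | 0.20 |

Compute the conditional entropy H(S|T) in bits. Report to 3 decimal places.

Marginals: p(S) = (0.5600, 0.4400), p(T) = (0.5100, 0.2200, 0.2700).
H(S|T) = Σ p(T) · H(S|T=·).
  T=0: p=0.5100, H(S|T=0) = 0.3228
  T=1: p=0.2200, H(S|T=1) = 0.2668
  T=2: p=0.2700, H(S|T=2) = 0.8256
Weighted sum = 0.446 bits.

0.446 bits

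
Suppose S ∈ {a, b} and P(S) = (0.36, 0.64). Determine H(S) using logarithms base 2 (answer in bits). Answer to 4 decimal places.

H(S) = −Σ p·log₂ p.
  −(0.36)·log₂(0.36) = 0.53062
  −(0.64)·log₂(0.64) = 0.41207
Sum: 0.53062 + 0.41207 = 0.9427 bits.

0.9427 bits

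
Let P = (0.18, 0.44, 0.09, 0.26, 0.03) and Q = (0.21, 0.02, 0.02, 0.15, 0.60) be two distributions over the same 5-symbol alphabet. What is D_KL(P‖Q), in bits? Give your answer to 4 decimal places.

D(P‖Q) = Σ p·log₂(p/q).
  0.18·log₂(0.18/0.21) = -0.04003
  0.44·log₂(0.44/0.02) = 1.96215
  0.09·log₂(0.09/0.02) = 0.19529
  0.26·log₂(0.26/0.15) = 0.20632
  0.03·log₂(0.03/0.60) = -0.12966
D(P‖Q) = 2.1941 bits.

2.1941 bits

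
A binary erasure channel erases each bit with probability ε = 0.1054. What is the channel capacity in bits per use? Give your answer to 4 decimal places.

0.8946 bits

Binary erasure channel: capacity C = 1 − ε.
C = 1 − 0.1054 = 0.8946 bits per channel use.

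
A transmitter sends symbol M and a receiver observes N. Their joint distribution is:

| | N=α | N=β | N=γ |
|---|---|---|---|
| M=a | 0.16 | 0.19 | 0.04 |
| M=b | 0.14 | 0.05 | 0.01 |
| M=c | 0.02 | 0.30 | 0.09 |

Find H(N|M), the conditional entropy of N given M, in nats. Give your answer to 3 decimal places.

Marginals: p(M) = (0.3900, 0.2000, 0.4100), p(N) = (0.3200, 0.5400, 0.1400).
H(N|M) = Σ p(M) · H(N|M=·).
  M=a: p=0.3900, H(N|M=a) = 0.9494
  M=b: p=0.2000, H(N|M=b) = 0.7460
  M=c: p=0.4100, H(N|M=c) = 0.7088
Weighted sum = 0.810 nats.

0.810 nats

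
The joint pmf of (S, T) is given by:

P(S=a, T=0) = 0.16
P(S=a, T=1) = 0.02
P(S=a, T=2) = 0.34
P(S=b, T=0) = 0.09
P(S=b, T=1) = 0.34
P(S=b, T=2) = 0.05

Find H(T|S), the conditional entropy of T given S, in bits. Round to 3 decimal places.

Marginals: p(S) = (0.5200, 0.4800), p(T) = (0.2500, 0.3600, 0.3900).
H(T|S) = Σ p(S) · H(T|S=·).
  S=a: p=0.5200, H(T|S=a) = 1.1048
  S=b: p=0.4800, H(T|S=b) = 1.1451
Weighted sum = 1.124 bits.

1.124 bits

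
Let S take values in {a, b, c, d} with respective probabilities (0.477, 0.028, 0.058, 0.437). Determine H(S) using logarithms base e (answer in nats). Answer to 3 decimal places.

0.980 nats

H(S) = −Σ p·ln p.
  −(0.477)·ln(0.477) = 0.3531
  −(0.028)·ln(0.028) = 0.1001
  −(0.058)·ln(0.058) = 0.1651
  −(0.437)·ln(0.437) = 0.3618
Sum: 0.3531 + 0.1001 + 0.1651 + 0.3618 = 0.980 nats.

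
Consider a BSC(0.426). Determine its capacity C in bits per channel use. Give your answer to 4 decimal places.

Binary symmetric channel: C = 1 − h₂(ε) where h₂ is the binary entropy function.
h₂(0.426) = −0.426·log₂0.426 − 0.574·log₂0.574 = 0.9841.
C = 1 − 0.9841 = 0.0159 bits per channel use.

0.0159 bits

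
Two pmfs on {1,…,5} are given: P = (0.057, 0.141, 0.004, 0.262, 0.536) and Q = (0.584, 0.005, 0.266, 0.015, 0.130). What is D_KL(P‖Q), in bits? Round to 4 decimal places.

2.6403 bits

D(P‖Q) = Σ p·log₂(p/q).
  0.057·log₂(0.057/0.584) = -0.19135
  0.141·log₂(0.141/0.005) = 0.67928
  0.004·log₂(0.004/0.266) = -0.02422
  0.262·log₂(0.262/0.015) = 1.08115
  0.536·log₂(0.536/0.130) = 1.09543
D(P‖Q) = 2.6403 bits.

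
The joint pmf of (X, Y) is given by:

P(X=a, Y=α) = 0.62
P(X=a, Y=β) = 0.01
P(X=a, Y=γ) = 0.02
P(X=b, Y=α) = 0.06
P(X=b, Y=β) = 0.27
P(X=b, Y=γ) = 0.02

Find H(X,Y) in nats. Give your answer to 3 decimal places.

H(X,Y) = −Σ p(x,y)·ln p(x,y) over all 6 cells.
  cell (a,α): −0.62·ln0.62 = 0.2964
  cell (a,β): −0.01·ln0.01 = 0.0461
  cell (a,γ): −0.02·ln0.02 = 0.0782
  cell (b,α): −0.06·ln0.06 = 0.1688
  cell (b,β): −0.27·ln0.27 = 0.3535
  cell (b,γ): −0.02·ln0.02 = 0.0782
Sum = 1.021 nats.

1.021 nats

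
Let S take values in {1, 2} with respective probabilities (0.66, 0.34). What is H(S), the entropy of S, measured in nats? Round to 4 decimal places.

H(S) = −Σ p·ln p.
  −(0.66)·ln(0.66) = 0.27424
  −(0.34)·ln(0.34) = 0.36680
Sum: 0.27424 + 0.36680 = 0.6410 nats.

0.6410 nats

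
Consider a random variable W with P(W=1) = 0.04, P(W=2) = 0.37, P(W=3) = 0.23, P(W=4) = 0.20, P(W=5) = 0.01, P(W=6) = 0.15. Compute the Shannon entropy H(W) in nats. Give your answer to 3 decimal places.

H(W) = −Σ p·ln p.
  −(0.04)·ln(0.04) = 0.1288
  −(0.37)·ln(0.37) = 0.3679
  −(0.23)·ln(0.23) = 0.3380
  −(0.20)·ln(0.20) = 0.3219
  −(0.01)·ln(0.01) = 0.0461
  −(0.15)·ln(0.15) = 0.2846
Sum: 0.1288 + 0.3679 + 0.3380 + 0.3219 + 0.0461 + 0.2846 = 1.487 nats.

1.487 nats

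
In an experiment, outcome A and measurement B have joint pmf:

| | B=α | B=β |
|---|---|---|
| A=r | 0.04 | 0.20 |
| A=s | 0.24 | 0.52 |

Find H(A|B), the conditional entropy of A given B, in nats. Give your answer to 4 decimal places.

0.5402 nats

Chain rule: H(A|B) = H(A,B) − H(B).
Marginals: p(A) = (0.2400, 0.7600), p(B) = (0.2800, 0.7200).
H(A,B) = 1.1332 nats; H(B) = 0.5930 nats.
H(A|B) = 1.1332 − 0.5930 = 0.5402 nats.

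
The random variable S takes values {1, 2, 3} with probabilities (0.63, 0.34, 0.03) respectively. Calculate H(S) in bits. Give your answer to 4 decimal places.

1.1009 bits

H(S) = −Σ p·log₂ p.
  −(0.63)·log₂(0.63) = 0.41994
  −(0.34)·log₂(0.34) = 0.52917
  −(0.03)·log₂(0.03) = 0.15177
Sum: 0.41994 + 0.52917 + 0.15177 = 1.1009 bits.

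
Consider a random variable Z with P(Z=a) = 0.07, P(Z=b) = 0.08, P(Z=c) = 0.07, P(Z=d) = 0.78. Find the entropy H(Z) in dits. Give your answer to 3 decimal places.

H(Z) = −Σ p·log₁₀ p.
  −(0.07)·log₁₀(0.07) = 0.0808
  −(0.08)·log₁₀(0.08) = 0.0878
  −(0.07)·log₁₀(0.07) = 0.0808
  −(0.78)·log₁₀(0.78) = 0.0842
Sum: 0.0808 + 0.0878 + 0.0808 + 0.0842 = 0.334 dits.

0.334 dits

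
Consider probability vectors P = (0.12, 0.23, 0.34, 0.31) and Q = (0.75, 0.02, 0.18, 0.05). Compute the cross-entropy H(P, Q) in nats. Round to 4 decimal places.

H(P,Q) = −Σ p·ln q.
  −0.12·ln(0.75) = 0.03452
  −0.23·ln(0.02) = 0.89977
  −0.34·ln(0.18) = 0.58303
  −0.31·ln(0.05) = 0.92868
H(P,Q) = 2.4460 nats.

2.4460 nats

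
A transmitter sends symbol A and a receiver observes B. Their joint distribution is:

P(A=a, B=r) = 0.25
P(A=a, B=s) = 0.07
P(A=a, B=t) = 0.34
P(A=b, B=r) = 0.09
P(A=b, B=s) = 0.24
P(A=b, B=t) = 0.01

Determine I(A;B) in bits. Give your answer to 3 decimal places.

Marginals: p(A) = (0.6600, 0.3400), p(B) = (0.3400, 0.3100, 0.3500).
I(A;B) = H(A) + H(B) − H(A,B).
H(A) = 0.9248, H(B) = 1.5831, H(A,B) = 2.1710.
I(A;B) = 0.9248 + 1.5831 − 2.1710 = 0.337 bits.

0.337 bits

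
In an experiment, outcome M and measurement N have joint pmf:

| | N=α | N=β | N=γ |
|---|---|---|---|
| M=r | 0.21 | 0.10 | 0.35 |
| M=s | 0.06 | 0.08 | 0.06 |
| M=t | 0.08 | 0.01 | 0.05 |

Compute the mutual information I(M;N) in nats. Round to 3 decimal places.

0.049 nats

Marginals: p(M) = (0.6600, 0.2000, 0.1400), p(N) = (0.3500, 0.1900, 0.4600).
I(M;N) = H(M) + H(N) − H(M,N).
H(M) = 0.8714, H(N) = 1.0402, H(M,N) = 1.8630.
I(M;N) = 0.8714 + 1.0402 − 1.8630 = 0.049 nats.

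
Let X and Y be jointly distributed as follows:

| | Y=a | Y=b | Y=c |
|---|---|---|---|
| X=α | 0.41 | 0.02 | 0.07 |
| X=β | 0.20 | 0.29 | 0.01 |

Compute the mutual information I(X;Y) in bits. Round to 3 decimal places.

Marginals: p(X) = (0.5000, 0.5000), p(Y) = (0.6100, 0.3100, 0.0800).
I(X;Y) = H(X) + H(Y) − H(X,Y).
H(X) = 1.0000, H(Y) = 1.2503, H(X,Y) = 1.9575.
I(X;Y) = 1.0000 + 1.2503 − 1.9575 = 0.293 bits.

0.293 bits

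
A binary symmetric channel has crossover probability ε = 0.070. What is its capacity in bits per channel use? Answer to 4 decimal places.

0.6341 bits

Binary symmetric channel: C = 1 − h₂(ε) where h₂ is the binary entropy function.
h₂(0.070) = −0.070·log₂0.070 − 0.930·log₂0.930 = 0.3659.
C = 1 − 0.3659 = 0.6341 bits per channel use.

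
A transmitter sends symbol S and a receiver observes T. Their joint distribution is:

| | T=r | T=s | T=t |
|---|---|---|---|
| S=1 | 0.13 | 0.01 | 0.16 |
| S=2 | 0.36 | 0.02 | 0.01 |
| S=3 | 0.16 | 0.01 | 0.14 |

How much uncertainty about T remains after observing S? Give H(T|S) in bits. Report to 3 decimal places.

0.894 bits

Marginals: p(S) = (0.3000, 0.3900, 0.3100), p(T) = (0.6500, 0.0400, 0.3100).
H(T|S) = Σ p(S) · H(T|S=·).
  S=1: p=0.3000, H(T|S=1) = 1.1700
  S=2: p=0.3900, H(T|S=2) = 0.4619
  S=3: p=0.3100, H(T|S=3) = 1.1702
Weighted sum = 0.894 bits.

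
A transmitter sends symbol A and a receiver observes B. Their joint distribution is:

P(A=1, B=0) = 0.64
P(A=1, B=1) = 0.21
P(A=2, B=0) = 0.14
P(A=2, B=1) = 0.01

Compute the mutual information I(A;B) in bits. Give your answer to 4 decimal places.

Marginals: p(A) = (0.8500, 0.1500), p(B) = (0.7800, 0.2200).
I(A;B) = Σ p(x,y)·log₂[p(x,y)/(p(x)p(y))].
  (1,0): 0.64·log₂(0.9653) = -0.03260
  (1,1): 0.21·log₂(1.1230) = 0.03514
  (2,0): 0.14·log₂(1.1966) = 0.03625
  (2,1): 0.01·log₂(0.3030) = -0.01722
Sum = 0.0216 bits.

0.0216 bits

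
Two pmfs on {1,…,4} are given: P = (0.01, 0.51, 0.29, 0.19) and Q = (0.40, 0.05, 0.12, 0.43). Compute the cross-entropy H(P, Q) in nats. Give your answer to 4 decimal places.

2.3122 nats

H(P,Q) = −Σ p·ln q.
  −0.01·ln(0.40) = 0.00916
  −0.51·ln(0.05) = 1.52782
  −0.29·ln(0.12) = 0.61488
  −0.19·ln(0.43) = 0.16035
H(P,Q) = 2.3122 nats.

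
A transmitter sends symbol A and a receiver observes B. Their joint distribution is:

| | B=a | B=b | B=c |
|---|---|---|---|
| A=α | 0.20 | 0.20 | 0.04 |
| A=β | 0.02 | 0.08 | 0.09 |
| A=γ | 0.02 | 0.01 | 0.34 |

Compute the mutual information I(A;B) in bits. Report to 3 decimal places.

0.491 bits

Marginals: p(A) = (0.4400, 0.1900, 0.3700), p(B) = (0.2400, 0.2900, 0.4700).
I(A;B) = H(A) + H(B) − H(A,B).
H(A) = 1.5071, H(B) = 1.5240, H(A,B) = 2.5401.
I(A;B) = 1.5071 + 1.5240 − 2.5401 = 0.491 bits.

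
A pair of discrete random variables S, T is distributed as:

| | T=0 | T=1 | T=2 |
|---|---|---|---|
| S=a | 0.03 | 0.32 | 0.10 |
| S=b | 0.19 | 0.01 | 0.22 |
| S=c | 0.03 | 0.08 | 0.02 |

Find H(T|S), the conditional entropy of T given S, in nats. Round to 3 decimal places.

0.791 nats

Chain rule: H(T|S) = H(S,T) − H(S).
Marginals: p(S) = (0.4500, 0.4200, 0.1300), p(T) = (0.2500, 0.4100, 0.3400).
H(S,T) = 1.7803 nats; H(S) = 0.9889 nats.
H(T|S) = 1.7803 − 0.9889 = 0.791 nats.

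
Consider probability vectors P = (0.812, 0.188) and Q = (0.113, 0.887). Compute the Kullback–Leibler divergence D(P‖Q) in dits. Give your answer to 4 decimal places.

D(P‖Q) = Σ p·log₁₀(p/q).
  0.812·log₁₀(0.812/0.113) = 0.69546
  0.188·log₁₀(0.188/0.887) = -0.12667
D(P‖Q) = 0.5688 dits.

0.5688 dits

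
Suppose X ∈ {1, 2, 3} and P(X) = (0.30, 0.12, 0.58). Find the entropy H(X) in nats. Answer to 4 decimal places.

0.9316 nats

H(X) = −Σ p·ln p.
  −(0.30)·ln(0.30) = 0.36119
  −(0.12)·ln(0.12) = 0.25443
  −(0.58)·ln(0.58) = 0.31594
Sum: 0.36119 + 0.25443 + 0.31594 = 0.9316 nats.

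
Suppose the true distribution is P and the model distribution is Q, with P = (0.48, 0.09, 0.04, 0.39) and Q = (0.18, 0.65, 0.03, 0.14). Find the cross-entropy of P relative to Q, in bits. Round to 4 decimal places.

2.5520 bits

H(P,Q) = −Σ p·log₂ q.
  −0.48·log₂(0.18) = 1.18749
  −0.09·log₂(0.65) = 0.05593
  −0.04·log₂(0.03) = 0.20236
  −0.39·log₂(0.14) = 1.10624
H(P,Q) = 2.5520 bits.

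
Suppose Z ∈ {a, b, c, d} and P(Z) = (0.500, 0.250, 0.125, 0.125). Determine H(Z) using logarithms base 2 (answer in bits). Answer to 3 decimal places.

H(Z) = −Σ p·log₂ p.
  −(0.500)·log₂(0.500) = 0.5000
  −(0.250)·log₂(0.250) = 0.5000
  −(0.125)·log₂(0.125) = 0.3750
  −(0.125)·log₂(0.125) = 0.3750
Sum: 0.5000 + 0.5000 + 0.3750 + 0.3750 = 1.750 bits.

1.750 bits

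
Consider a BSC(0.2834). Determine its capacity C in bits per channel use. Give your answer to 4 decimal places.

0.1400 bits

Binary symmetric channel: C = 1 − h₂(ε) where h₂ is the binary entropy function.
h₂(0.2834) = −0.2834·log₂0.2834 − 0.7166·log₂0.7166 = 0.8600.
C = 1 − 0.8600 = 0.1400 bits per channel use.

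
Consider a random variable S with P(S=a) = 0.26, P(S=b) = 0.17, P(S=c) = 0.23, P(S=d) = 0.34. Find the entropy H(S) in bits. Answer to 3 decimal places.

1.957 bits

H(S) = −Σ p·log₂ p.
  −(0.26)·log₂(0.26) = 0.5053
  −(0.17)·log₂(0.17) = 0.4346
  −(0.23)·log₂(0.23) = 0.4877
  −(0.34)·log₂(0.34) = 0.5292
Sum: 0.5053 + 0.4346 + 0.4877 + 0.5292 = 1.957 bits.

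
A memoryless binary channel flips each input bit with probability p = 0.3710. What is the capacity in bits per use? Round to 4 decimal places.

0.0486 bits

Binary symmetric channel: C = 1 − h₂(ε) where h₂ is the binary entropy function.
h₂(0.3710) = −0.3710·log₂0.3710 − 0.6290·log₂0.6290 = 0.9514.
C = 1 − 0.9514 = 0.0486 bits per channel use.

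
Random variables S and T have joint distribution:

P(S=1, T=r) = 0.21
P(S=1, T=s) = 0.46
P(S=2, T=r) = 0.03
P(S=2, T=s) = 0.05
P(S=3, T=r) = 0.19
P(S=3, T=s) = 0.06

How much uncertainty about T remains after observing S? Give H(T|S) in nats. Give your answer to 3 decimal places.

Marginals: p(S) = (0.6700, 0.0800, 0.2500), p(T) = (0.4300, 0.5700).
H(T|S) = Σ p(S) · H(T|S=·).
  S=1: p=0.6700, H(T|S=1) = 0.6218
  S=2: p=0.0800, H(T|S=2) = 0.6616
  S=3: p=0.2500, H(T|S=3) = 0.5511
Weighted sum = 0.607 nats.

0.607 nats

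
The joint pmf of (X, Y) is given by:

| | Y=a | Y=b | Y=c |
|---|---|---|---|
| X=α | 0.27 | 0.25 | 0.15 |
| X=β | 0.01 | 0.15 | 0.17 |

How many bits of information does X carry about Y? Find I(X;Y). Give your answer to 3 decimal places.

0.152 bits

Marginals: p(X) = (0.6700, 0.3300), p(Y) = (0.2800, 0.4000, 0.3200).
I(X;Y) = H(X) + H(Y) − H(X,Y).
H(X) = 0.9149, H(Y) = 1.5690, H(X,Y) = 2.3321.
I(X;Y) = 0.9149 + 1.5690 − 2.3321 = 0.152 bits.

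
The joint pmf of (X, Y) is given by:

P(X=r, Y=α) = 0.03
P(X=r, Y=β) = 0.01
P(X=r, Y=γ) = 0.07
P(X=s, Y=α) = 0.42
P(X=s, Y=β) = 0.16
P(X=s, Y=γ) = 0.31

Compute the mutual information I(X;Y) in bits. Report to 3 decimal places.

Marginals: p(X) = (0.1100, 0.8900), p(Y) = (0.4500, 0.1700, 0.3800).
I(X;Y) = H(X) + H(Y) − H(X,Y).
H(X) = 0.4999, H(Y) = 1.4834, H(X,Y) = 1.9592.
I(X;Y) = 0.4999 + 1.4834 − 1.9592 = 0.024 bits.

0.024 bits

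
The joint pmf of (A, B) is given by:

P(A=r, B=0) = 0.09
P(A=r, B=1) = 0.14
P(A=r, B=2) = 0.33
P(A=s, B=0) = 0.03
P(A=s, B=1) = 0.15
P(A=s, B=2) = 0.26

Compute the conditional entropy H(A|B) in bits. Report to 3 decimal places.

0.971 bits

Chain rule: H(A|B) = H(A,B) − H(B).
Marginals: p(A) = (0.5600, 0.4400), p(B) = (0.1200, 0.2900, 0.5900).
H(A,B) = 2.3052 bits; H(B) = 1.3341 bits.
H(A|B) = 2.3052 − 1.3341 = 0.971 bits.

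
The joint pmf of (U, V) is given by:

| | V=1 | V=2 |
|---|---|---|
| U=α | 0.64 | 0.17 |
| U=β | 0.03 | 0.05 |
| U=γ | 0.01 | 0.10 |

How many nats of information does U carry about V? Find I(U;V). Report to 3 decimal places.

0.124 nats

Marginals: p(U) = (0.8100, 0.0800, 0.1100), p(V) = (0.6800, 0.3200).
I(U;V) = H(U) + H(V) − H(U,V).
H(U) = 0.6155, H(V) = 0.6269, H(U,V) = 1.1181.
I(U;V) = 0.6155 + 0.6269 − 1.1181 = 0.124 nats.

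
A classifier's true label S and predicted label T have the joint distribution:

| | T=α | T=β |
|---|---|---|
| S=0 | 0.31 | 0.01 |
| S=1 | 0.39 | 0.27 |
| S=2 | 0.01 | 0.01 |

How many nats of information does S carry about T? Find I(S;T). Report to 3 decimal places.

0.097 nats

Marginals: p(S) = (0.3200, 0.6600, 0.0200), p(T) = (0.7100, 0.2900).
I(S;T) = Σ p(x,y)·ln[p(x,y)/(p(x)p(y))].
  (0,α): 0.31·ln(1.3644) = 0.0963
  (0,β): 0.01·ln(0.1078) = -0.0223
  (1,α): 0.39·ln(0.8323) = -0.0716
  (1,β): 0.27·ln(1.4107) = 0.0929
  (2,α): 0.01·ln(0.7042) = -0.0035
  (2,β): 0.01·ln(1.7241) = 0.0054
Sum = 0.097 nats.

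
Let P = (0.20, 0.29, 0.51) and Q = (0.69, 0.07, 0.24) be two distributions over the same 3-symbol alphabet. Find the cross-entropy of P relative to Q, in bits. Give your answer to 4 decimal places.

H(P,Q) = −Σ p·log₂ q.
  −0.20·log₂(0.69) = 0.10707
  −0.29·log₂(0.07) = 1.11259
  −0.51·log₂(0.24) = 1.05004
H(P,Q) = 2.2697 bits.

2.2697 bits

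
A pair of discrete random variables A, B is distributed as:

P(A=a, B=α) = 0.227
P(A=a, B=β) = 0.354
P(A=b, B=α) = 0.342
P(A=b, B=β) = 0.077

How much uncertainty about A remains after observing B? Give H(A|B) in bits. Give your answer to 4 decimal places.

Chain rule: H(A|B) = H(A,B) − H(B).
Marginals: p(A) = (0.5810, 0.4190), p(B) = (0.5690, 0.4310).
H(A,B) = 1.8302 bits; H(B) = 0.9862 bits.
H(A|B) = 1.8302 − 0.9862 = 0.8440 bits.

0.8440 bits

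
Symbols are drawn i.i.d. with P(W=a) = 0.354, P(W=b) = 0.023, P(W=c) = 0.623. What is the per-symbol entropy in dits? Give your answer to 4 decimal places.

H(W) = −Σ p·log₁₀ p.
  −(0.354)·log₁₀(0.354) = 0.15965
  −(0.023)·log₁₀(0.023) = 0.03768
  −(0.623)·log₁₀(0.623) = 0.12803
Sum: 0.15965 + 0.03768 + 0.12803 = 0.3254 dits.

0.3254 dits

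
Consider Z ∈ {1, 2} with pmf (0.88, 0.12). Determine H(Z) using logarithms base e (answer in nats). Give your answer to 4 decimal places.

H(Z) = −Σ p·ln p.
  −(0.88)·ln(0.88) = 0.11249
  −(0.12)·ln(0.12) = 0.25443
Sum: 0.11249 + 0.25443 = 0.3669 nats.

0.3669 nats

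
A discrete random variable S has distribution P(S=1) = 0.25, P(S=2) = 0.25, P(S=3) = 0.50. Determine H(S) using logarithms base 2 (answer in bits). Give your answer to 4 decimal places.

H(S) = −Σ p·log₂ p.
  −(0.25)·log₂(0.25) = 0.50000
  −(0.25)·log₂(0.25) = 0.50000
  −(0.50)·log₂(0.50) = 0.50000
Sum: 0.50000 + 0.50000 + 0.50000 = 1.5000 bits.

1.5000 bits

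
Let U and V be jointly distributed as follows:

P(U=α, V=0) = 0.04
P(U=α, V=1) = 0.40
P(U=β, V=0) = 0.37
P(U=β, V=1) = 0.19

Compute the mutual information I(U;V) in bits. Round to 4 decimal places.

0.2656 bits

Marginals: p(U) = (0.4400, 0.5600), p(V) = (0.4100, 0.5900).
I(U;V) = H(U) + H(V) − H(U,V).
H(U) = 0.9896, H(V) = 0.9765, H(U,V) = 1.7005.
I(U;V) = 0.9896 + 0.9765 − 1.7005 = 0.2656 bits.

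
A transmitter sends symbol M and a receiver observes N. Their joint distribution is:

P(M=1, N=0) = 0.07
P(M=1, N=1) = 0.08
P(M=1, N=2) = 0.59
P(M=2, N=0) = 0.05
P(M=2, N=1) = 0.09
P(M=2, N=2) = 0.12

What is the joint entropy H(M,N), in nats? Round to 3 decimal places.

1.320 nats

H(M,N) = −Σ p(x,y)·ln p(x,y) over all 6 cells.
  cell (1,0): −0.07·ln0.07 = 0.1861
  cell (1,1): −0.08·ln0.08 = 0.2021
  cell (1,2): −0.59·ln0.59 = 0.3113
  cell (2,0): −0.05·ln0.05 = 0.1498
  cell (2,1): −0.09·ln0.09 = 0.2167
  cell (2,2): −0.12·ln0.12 = 0.2544
Sum = 1.320 nats.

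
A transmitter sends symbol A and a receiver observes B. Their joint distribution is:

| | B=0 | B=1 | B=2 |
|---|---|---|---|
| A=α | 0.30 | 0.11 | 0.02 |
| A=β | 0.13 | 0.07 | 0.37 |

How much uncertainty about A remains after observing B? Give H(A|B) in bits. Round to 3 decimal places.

Marginals: p(A) = (0.4300, 0.5700), p(B) = (0.4300, 0.1800, 0.3900).
H(A|B) = Σ p(B) · H(A|B=·).
  B=0: p=0.4300, H(A|B=0) = 0.8841
  B=1: p=0.1800, H(A|B=1) = 0.9641
  B=2: p=0.3900, H(A|B=2) = 0.2918
Weighted sum = 0.668 bits.

0.668 bits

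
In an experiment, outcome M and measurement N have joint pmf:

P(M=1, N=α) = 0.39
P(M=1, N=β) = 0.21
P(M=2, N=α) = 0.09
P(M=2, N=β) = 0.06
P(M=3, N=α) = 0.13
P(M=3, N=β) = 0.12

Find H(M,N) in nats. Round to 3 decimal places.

1.600 nats

H(M,N) = −Σ p(x,y)·ln p(x,y) over all 6 cells.
  cell (1,α): −0.39·ln0.39 = 0.3672
  cell (1,β): −0.21·ln0.21 = 0.3277
  cell (2,α): −0.09·ln0.09 = 0.2167
  cell (2,β): −0.06·ln0.06 = 0.1688
  cell (3,α): −0.13·ln0.13 = 0.2652
  cell (3,β): −0.12·ln0.12 = 0.2544
Sum = 1.600 nats.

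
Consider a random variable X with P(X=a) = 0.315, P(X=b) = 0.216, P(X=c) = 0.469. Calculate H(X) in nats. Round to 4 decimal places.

H(X) = −Σ p·ln p.
  −(0.315)·ln(0.315) = 0.36388
  −(0.216)·ln(0.216) = 0.33102
  −(0.469)·ln(0.469) = 0.35510
Sum: 0.36388 + 0.33102 + 0.35510 = 1.0500 nats.

1.0500 nats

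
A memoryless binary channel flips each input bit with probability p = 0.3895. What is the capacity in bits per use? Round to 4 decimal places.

0.0355 bits

Binary symmetric channel: C = 1 − h₂(ε) where h₂ is the binary entropy function.
h₂(0.3895) = −0.3895·log₂0.3895 − 0.6105·log₂0.6105 = 0.9645.
C = 1 − 0.9645 = 0.0355 bits per channel use.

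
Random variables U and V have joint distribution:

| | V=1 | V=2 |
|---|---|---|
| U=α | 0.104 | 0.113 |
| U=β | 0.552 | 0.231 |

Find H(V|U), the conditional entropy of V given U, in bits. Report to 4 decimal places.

0.9019 bits

Chain rule: H(V|U) = H(U,V) − H(U).
Marginals: p(U) = (0.2170, 0.7830), p(V) = (0.6560, 0.3440).
H(U,V) = 1.6566 bits; H(U) = 0.7547 bits.
H(V|U) = 1.6566 − 0.7547 = 0.9019 bits.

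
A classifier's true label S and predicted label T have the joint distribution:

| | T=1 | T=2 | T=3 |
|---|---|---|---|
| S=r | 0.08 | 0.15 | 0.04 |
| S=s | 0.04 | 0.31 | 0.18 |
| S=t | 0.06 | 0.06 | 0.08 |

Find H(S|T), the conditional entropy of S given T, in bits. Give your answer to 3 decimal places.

1.364 bits

Chain rule: H(S|T) = H(S,T) − H(T).
Marginals: p(S) = (0.2700, 0.5300, 0.2000), p(T) = (0.1800, 0.5200, 0.3000).
H(S,T) = 2.8212 bits; H(T) = 1.4570 bits.
H(S|T) = 2.8212 − 1.4570 = 1.364 bits.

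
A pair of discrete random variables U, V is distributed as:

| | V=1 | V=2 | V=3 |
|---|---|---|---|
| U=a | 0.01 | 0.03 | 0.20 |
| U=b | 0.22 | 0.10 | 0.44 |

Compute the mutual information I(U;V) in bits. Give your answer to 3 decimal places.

Marginals: p(U) = (0.2400, 0.7600), p(V) = (0.2300, 0.1300, 0.6400).
I(U;V) = H(U) + H(V) − H(U,V).
H(U) = 0.7950, H(V) = 1.2824, H(U,V) = 2.0165.
I(U;V) = 0.7950 + 1.2824 − 2.0165 = 0.061 bits.

0.061 bits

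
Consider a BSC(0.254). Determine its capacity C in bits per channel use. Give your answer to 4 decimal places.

0.1824 bits

Binary symmetric channel: C = 1 − h₂(ε) where h₂ is the binary entropy function.
h₂(0.254) = −0.254·log₂0.254 − 0.746·log₂0.746 = 0.8176.
C = 1 − 0.8176 = 0.1824 bits per channel use.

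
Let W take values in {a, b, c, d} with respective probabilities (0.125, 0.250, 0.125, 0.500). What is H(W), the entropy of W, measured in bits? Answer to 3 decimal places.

H(W) = −Σ p·log₂ p.
  −(0.125)·log₂(0.125) = 0.3750
  −(0.250)·log₂(0.250) = 0.5000
  −(0.125)·log₂(0.125) = 0.3750
  −(0.500)·log₂(0.500) = 0.5000
Sum: 0.3750 + 0.5000 + 0.3750 + 0.5000 = 1.750 bits.

1.750 bits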